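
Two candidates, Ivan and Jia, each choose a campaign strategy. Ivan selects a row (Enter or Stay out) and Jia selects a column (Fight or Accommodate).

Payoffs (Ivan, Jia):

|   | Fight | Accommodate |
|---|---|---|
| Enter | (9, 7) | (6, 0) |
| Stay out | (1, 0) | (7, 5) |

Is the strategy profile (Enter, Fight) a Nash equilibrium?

At (Enter, Fight), Ivan earns 9; switching to Stay out would give 1, so Ivan has no profitable deviation.
Jia earns 7; switching to Accommodate would give 0, so Jia has no profitable deviation.
Neither player can gain by a unilateral deviation, so this profile is a Nash equilibrium.

Yes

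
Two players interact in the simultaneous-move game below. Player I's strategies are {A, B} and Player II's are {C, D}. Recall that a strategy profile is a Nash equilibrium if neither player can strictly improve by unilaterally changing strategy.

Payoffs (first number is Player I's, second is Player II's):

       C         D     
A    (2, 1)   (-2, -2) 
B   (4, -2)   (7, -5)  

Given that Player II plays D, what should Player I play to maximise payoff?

Against D, Player I earns -2 from A and 7 from B.
So B is the best response.

B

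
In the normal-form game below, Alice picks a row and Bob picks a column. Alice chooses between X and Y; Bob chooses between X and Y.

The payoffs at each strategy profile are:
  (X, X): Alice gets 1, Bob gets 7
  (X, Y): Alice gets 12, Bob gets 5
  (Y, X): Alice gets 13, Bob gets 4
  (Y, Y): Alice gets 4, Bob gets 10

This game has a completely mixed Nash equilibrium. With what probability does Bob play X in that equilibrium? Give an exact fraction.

Let y be the probability that Bob plays X. In a completely mixed equilibrium, Alice must be indifferent between X and Y.
Alice's expected payoff from X is y + 12(1−y); from Y it is 13y + 4(1−y).
Setting these equal: −11y + 12 = 9y + 4, so y = 2/5.

2/5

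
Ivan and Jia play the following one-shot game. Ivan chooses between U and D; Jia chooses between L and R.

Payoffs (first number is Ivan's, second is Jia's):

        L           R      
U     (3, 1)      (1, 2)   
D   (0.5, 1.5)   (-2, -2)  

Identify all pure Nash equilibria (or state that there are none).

(U, L): Jia prefers R (2 > 1) — not an equilibrium.
(U, R): Ivan gets 1 ≥ -2 from D, and Jia gets 2 ≥ 1 from L — Nash equilibrium.
(D, L): Ivan prefers U (3 > 0.5) — not an equilibrium.
(D, R): Ivan prefers U (1 > -2); Jia prefers L (1.5 > -2) — not an equilibrium.

(U, R)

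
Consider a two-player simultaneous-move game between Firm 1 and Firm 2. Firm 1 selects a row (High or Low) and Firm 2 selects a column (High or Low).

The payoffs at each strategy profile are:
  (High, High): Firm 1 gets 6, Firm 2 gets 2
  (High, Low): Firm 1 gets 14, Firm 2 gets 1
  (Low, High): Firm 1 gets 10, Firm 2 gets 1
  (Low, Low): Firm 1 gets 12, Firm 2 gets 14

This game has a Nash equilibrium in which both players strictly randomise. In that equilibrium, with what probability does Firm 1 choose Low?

1/14

Let x be the probability that Firm 1 plays High. In a completely mixed equilibrium, Firm 2 must be indifferent between High and Low.
Firm 2's expected payoff from High is 2x + (1−x); from Low it is x + 14(1−x).
Setting these equal: x + 1 = −13x + 14, so x = 13/14.
Therefore Firm 1 plays Low with probability 1 − 13/14 = 1/14.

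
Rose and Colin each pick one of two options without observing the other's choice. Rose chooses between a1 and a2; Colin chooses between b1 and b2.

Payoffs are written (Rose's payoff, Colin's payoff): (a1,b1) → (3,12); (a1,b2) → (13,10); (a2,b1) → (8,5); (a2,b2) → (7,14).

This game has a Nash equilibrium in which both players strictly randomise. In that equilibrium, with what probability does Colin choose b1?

6/11

Let c be the probability that Colin plays b1. In a completely mixed equilibrium, Rose must be indifferent between a1 and a2.
Rose's expected payoff from a1 is 3c + 13(1−c); from a2 it is 8c + 7(1−c).
Setting these equal: −10c + 13 = c + 7, so c = 6/11.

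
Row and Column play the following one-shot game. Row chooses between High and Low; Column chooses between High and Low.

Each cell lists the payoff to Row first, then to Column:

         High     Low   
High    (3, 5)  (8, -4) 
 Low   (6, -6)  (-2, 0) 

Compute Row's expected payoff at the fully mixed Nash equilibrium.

54/13

First find q, the probability Column plays High, from Row's indifference between High and Low: 3q + 8(1−q) = 6q − 2(1−q), giving q = 10/13.
Since Row is indifferent in equilibrium, Row's expected payoff equals the payoff from either row against (10/13, 3/13). Using High: 3(10/13) + 8(3/13) = 54/13.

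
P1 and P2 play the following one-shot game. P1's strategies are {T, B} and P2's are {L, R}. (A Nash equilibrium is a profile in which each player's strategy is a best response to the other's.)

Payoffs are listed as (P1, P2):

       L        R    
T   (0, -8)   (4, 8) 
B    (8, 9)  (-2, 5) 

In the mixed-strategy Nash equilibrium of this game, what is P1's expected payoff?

16/7

First find y, the probability P2 plays L, from P1's indifference between T and B: 4(1−y) = 8y − 2(1−y), giving y = 3/7.
Since P1 is indifferent in equilibrium, P1's expected payoff equals the payoff from either row against (3/7, 4/7). Using T: 4(4/7) = 16/7.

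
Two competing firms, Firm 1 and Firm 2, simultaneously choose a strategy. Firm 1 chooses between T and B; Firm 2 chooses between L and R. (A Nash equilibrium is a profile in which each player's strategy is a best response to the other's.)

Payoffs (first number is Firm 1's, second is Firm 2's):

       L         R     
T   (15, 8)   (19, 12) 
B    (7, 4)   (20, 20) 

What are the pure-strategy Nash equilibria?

(T, L): Firm 2 prefers R (12 > 8) — not an equilibrium.
(T, R): Firm 1 prefers B (20 > 19) — not an equilibrium.
(B, L): Firm 1 prefers T (15 > 7); Firm 2 prefers R (20 > 4) — not an equilibrium.
(B, R): Firm 1 gets 20 ≥ 19 from T, and Firm 2 gets 20 ≥ 4 from L — Nash equilibrium.

(B, R)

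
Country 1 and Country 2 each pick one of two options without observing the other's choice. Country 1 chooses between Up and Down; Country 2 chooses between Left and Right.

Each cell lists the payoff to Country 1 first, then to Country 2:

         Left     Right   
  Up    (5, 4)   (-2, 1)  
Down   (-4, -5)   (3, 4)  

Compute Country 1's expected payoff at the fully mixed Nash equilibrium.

First find y, the probability Country 2 plays Left, from Country 1's indifference between Up and Down: 5y − 2(1−y) = −4y + 3(1−y), giving y = 5/14.
Since Country 1 is indifferent in equilibrium, Country 1's expected payoff equals the payoff from either row against (5/14, 9/14). Using Up: 5(5/14) − 2(9/14) = 1/2.

1/2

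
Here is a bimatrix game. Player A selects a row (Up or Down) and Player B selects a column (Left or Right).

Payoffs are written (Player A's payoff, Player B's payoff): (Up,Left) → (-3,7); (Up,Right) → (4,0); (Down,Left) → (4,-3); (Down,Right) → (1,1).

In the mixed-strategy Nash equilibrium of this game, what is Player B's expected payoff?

First find p, the probability Player A plays Up, from Player B's indifference between Left and Right: 7p − 3(1−p) = (1−p), giving p = 4/11.
Since Player B is indifferent in equilibrium, Player B's expected payoff equals the payoff from either column against (4/11, 7/11). Using Left: 7(4/11) − 3(7/11) = 7/11.

7/11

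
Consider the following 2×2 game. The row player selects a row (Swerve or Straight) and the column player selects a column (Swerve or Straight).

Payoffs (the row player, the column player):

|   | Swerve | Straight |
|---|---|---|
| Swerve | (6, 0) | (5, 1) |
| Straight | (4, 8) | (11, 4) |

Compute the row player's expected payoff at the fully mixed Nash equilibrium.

23/4

First find q, the probability the column player plays Swerve, from the row player's indifference between Swerve and Straight: 6q + 5(1−q) = 4q + 11(1−q), giving q = 3/4.
Since the row player is indifferent in equilibrium, the row player's expected payoff equals the payoff from either row against (3/4, 1/4). Using Swerve: 6(3/4) + 5(1/4) = 23/4.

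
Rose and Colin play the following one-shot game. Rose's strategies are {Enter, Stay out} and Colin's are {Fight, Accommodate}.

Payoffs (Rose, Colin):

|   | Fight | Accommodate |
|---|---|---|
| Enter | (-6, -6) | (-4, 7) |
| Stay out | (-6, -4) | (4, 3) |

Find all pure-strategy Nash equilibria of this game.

(Enter, Fight): Colin prefers Accommodate (7 > -6) — not an equilibrium.
(Enter, Accommodate): Rose prefers Stay out (4 > -4) — not an equilibrium.
(Stay out, Fight): Colin prefers Accommodate (3 > -4) — not an equilibrium.
(Stay out, Accommodate): Rose gets 4 ≥ -4 from Enter, and Colin gets 3 ≥ -4 from Fight — Nash equilibrium.

(Stay out, Accommodate)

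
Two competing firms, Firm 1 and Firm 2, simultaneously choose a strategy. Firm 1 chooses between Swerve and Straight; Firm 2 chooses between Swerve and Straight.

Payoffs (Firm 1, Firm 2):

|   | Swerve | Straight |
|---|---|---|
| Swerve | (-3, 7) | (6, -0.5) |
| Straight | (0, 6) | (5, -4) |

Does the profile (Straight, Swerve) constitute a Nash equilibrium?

Yes

At (Straight, Swerve), Firm 1 earns 0; switching to Swerve would give -3, so Firm 1 has no profitable deviation.
Firm 2 earns 6; switching to Straight would give -4, so Firm 2 has no profitable deviation.
Neither player can gain by a unilateral deviation, so this profile is a Nash equilibrium.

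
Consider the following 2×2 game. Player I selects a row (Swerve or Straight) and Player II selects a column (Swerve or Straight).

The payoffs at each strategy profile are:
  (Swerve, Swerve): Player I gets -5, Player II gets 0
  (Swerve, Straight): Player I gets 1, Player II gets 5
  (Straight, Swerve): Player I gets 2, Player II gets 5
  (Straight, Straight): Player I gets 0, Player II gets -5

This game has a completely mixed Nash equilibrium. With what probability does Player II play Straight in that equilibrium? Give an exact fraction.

Let c be the probability that Player II plays Swerve. In a completely mixed equilibrium, Player I must be indifferent between Swerve and Straight.
Player I's expected payoff from Swerve is −5c + (1−c); from Straight it is 2c.
Setting these equal: −6c + 1 = 2c, so c = 1/8.
Therefore Player II plays Straight with probability 1 − 1/8 = 7/8.

7/8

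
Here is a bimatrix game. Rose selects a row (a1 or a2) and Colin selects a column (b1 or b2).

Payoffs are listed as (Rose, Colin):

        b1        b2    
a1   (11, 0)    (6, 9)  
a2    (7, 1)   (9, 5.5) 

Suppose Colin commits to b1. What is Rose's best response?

Against b1, Rose earns 11 from a1 and 7 from a2.
So a1 is the best response.

a1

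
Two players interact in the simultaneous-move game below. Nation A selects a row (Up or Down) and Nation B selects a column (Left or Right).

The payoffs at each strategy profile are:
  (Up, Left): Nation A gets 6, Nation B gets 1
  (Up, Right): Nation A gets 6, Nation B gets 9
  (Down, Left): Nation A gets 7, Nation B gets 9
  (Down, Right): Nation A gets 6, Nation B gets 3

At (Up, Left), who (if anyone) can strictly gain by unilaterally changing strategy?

Both

Nation A at (Up, Left) earns 6; deviating to Down yields 7 — a strict improvement.
Nation B earns 1; deviating to Right yields 9 — a strict improvement.
Both Nation A and Nation B have strictly profitable deviations.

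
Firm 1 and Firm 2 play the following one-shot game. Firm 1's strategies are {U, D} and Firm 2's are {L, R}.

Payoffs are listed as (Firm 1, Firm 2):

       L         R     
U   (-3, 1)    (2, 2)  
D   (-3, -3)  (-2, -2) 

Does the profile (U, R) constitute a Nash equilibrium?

At (U, R), Firm 1 earns 2; switching to D would give -2, so Firm 1 has no profitable deviation.
Firm 2 earns 2; switching to L would give 1, so Firm 2 has no profitable deviation.
Neither player can gain by a unilateral deviation, so this profile is a Nash equilibrium.

Yes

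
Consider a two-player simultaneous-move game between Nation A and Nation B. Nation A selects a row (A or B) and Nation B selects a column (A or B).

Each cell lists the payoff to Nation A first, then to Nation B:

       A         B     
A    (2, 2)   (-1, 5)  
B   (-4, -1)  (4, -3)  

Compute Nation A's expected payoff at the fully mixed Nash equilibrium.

4/11

First find q, the probability Nation B plays A, from Nation A's indifference between A and B: 2q − (1−q) = −4q + 4(1−q), giving q = 5/11.
Since Nation A is indifferent in equilibrium, Nation A's expected payoff equals the payoff from either row against (5/11, 6/11). Using A: 2(5/11) − (6/11) = 4/11.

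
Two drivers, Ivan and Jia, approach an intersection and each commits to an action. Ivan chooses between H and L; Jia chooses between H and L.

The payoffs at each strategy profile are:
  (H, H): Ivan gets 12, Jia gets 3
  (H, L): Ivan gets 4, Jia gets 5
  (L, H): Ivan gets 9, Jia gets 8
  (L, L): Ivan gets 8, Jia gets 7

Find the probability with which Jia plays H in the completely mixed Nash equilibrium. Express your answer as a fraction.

4/7

Let y be the probability that Jia plays H. In a completely mixed equilibrium, Ivan must be indifferent between H and L.
Ivan's expected payoff from H is 12y + 4(1−y); from L it is 9y + 8(1−y).
Setting these equal: 8y + 4 = y + 8, so y = 4/7.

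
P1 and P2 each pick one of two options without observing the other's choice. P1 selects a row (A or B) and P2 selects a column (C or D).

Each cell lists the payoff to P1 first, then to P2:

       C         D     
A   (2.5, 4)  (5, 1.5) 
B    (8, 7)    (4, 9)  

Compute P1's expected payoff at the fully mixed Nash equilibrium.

60/13

First find y, the probability P2 plays C, from P1's indifference between A and B: 2.5y + 5(1−y) = 8y + 4(1−y), giving y = 2/13.
Since P1 is indifferent in equilibrium, P1's expected payoff equals the payoff from either row against (2/13, 11/13). Using A: 2.5(2/13) + 5(11/13) = 60/13.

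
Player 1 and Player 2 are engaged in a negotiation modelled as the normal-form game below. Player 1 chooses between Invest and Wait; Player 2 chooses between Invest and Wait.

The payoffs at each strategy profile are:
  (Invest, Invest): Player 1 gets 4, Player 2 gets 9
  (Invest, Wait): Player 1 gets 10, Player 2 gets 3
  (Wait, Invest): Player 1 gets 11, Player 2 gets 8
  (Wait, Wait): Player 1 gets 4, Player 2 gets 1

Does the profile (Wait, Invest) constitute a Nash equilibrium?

Yes

At (Wait, Invest), Player 1 earns 11; switching to Invest would give 4, so Player 1 has no profitable deviation.
Player 2 earns 8; switching to Wait would give 1, so Player 2 has no profitable deviation.
Neither player can gain by a unilateral deviation, so this profile is a Nash equilibrium.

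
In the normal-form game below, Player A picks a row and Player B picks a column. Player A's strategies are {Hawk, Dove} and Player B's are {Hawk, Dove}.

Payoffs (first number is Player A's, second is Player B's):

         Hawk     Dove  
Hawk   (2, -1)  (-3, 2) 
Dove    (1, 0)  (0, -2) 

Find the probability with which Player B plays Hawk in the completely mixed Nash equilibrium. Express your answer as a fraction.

Let q be the probability that Player B plays Hawk. In a completely mixed equilibrium, Player A must be indifferent between Hawk and Dove.
Player A's expected payoff from Hawk is 2q − 3(1−q); from Dove it is q.
Setting these equal: 5q − 3 = q, so q = 3/4.

3/4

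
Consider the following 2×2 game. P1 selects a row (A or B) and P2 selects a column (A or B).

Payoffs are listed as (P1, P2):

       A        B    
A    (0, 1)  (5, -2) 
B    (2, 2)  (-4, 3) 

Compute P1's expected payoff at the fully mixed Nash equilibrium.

First find q, the probability P2 plays A, from P1's indifference between A and B: 5(1−q) = 2q − 4(1−q), giving q = 9/11.
Since P1 is indifferent in equilibrium, P1's expected payoff equals the payoff from either row against (9/11, 2/11). Using A: 5(2/11) = 10/11.

10/11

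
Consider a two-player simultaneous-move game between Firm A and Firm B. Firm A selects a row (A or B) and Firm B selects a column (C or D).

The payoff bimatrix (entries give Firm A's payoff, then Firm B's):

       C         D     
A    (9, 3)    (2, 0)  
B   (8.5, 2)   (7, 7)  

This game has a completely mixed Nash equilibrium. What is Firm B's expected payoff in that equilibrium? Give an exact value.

21/8

First find p, the probability Firm A plays A, from Firm B's indifference between C and D: 3p + 2(1−p) = 7(1−p), giving p = 5/8.
Since Firm B is indifferent in equilibrium, Firm B's expected payoff equals the payoff from either column against (5/8, 3/8). Using C: 3(5/8) + 2(3/8) = 21/8.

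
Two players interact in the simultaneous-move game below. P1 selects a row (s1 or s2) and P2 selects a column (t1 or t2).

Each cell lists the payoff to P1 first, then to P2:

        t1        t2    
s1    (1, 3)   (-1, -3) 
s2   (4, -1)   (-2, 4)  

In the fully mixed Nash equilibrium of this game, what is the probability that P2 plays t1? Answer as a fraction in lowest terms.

Let y be the probability that P2 plays t1. In a completely mixed equilibrium, P1 must be indifferent between s1 and s2.
P1's expected payoff from s1 is y − (1−y); from s2 it is 4y − 2(1−y).
Setting these equal: 2y − 1 = 6y − 2, so y = 1/4.

1/4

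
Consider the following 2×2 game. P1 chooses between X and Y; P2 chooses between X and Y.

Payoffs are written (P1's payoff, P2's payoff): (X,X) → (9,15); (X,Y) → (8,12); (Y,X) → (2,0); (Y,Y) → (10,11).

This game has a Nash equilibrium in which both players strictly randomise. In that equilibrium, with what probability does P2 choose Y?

7/9

Let q be the probability that P2 plays X. In a completely mixed equilibrium, P1 must be indifferent between X and Y.
P1's expected payoff from X is 9q + 8(1−q); from Y it is 2q + 10(1−q).
Setting these equal: q + 8 = −8q + 10, so q = 2/9.
Therefore P2 plays Y with probability 1 − 2/9 = 7/9.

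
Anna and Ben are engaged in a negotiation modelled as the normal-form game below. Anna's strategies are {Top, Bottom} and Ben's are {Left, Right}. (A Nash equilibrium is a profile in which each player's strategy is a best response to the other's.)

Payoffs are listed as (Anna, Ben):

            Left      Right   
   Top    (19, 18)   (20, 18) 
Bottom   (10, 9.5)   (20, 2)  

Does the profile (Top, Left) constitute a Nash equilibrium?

At (Top, Left), Anna earns 19; switching to Bottom would give 10, so Anna has no profitable deviation.
Ben earns 18; switching to Right would give 18, so Ben has no profitable deviation.
Neither player can gain by a unilateral deviation, so this profile is a Nash equilibrium.

Yes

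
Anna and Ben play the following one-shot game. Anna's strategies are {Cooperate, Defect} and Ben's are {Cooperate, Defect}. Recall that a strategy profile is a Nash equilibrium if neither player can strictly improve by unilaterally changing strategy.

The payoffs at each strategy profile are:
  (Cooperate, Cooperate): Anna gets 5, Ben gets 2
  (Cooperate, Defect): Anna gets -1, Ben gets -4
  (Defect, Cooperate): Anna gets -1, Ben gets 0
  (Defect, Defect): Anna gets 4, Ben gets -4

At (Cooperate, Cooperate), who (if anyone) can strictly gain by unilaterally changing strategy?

Neither

Anna at (Cooperate, Cooperate) earns 5; deviating to Defect yields -1 — not better.
Ben earns 2; deviating to Defect yields -4 — not better.
Neither player can strictly improve; the profile is a Nash equilibrium.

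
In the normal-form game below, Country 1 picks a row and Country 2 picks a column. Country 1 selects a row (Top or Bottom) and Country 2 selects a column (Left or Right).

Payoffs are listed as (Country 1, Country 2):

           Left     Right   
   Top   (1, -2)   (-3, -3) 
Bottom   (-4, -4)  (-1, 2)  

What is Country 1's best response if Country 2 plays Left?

Top

Against Left, Country 1 earns 1 from Top and -4 from Bottom.
So Top is the best response.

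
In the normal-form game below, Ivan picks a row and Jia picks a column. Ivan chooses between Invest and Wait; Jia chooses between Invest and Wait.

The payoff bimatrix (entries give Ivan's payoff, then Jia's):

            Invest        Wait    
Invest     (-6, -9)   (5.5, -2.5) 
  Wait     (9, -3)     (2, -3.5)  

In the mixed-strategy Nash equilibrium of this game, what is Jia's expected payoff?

First find x, the probability Ivan plays Invest, from Jia's indifference between Invest and Wait: −9x − 3(1−x) = −2.5x − 3.5(1−x), giving x = 1/14.
Since Jia is indifferent in equilibrium, Jia's expected payoff equals the payoff from either column against (1/14, 13/14). Using Invest: −9(1/14) − 3(13/14) = -24/7.

-24/7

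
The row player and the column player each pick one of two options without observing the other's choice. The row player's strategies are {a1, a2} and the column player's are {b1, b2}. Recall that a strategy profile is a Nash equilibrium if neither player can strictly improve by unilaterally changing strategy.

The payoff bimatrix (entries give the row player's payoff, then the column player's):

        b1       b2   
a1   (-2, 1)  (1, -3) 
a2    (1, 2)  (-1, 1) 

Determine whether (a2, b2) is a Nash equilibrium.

At (a2, b2), the row player earns -1; switching to a1 would give 1, so the row player would deviate.
The column player earns 1; switching to b1 would give 2, so the column player would deviate.
Since at least one player can profitably deviate, this is not a Nash equilibrium.

No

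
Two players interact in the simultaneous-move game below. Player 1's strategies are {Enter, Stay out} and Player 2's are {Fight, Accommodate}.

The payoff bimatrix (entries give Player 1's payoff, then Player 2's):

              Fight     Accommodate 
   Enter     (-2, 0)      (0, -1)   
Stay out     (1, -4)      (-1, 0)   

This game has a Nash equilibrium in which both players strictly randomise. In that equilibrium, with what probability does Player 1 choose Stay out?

Let x be the probability that Player 1 plays Enter. In a completely mixed equilibrium, Player 2 must be indifferent between Fight and Accommodate.
Player 2's expected payoff from Fight is −4(1−x); from Accommodate it is −x.
Setting these equal: 4x − 4 = −x, so x = 4/5.
Therefore Player 1 plays Stay out with probability 1 − 4/5 = 1/5.

1/5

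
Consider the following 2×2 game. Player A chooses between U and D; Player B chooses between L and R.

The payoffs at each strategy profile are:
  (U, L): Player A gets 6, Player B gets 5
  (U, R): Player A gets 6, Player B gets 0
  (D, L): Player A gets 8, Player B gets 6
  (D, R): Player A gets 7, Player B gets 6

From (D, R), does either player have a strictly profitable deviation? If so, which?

Player A at (D, R) earns 7; deviating to U yields 6 — not better.
Player B earns 6; deviating to L yields 6 — not better.
Neither player can strictly improve; the profile is a Nash equilibrium.

Neither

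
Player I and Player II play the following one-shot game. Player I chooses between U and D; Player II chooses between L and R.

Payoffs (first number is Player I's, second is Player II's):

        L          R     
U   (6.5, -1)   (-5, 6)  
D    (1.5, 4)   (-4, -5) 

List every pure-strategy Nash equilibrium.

(U, L): Player II prefers R (6 > -1) — not an equilibrium.
(U, R): Player I prefers D (-4 > -5) — not an equilibrium.
(D, L): Player I prefers U (6.5 > 1.5) — not an equilibrium.
(D, R): Player II prefers L (4 > -5) — not an equilibrium.

none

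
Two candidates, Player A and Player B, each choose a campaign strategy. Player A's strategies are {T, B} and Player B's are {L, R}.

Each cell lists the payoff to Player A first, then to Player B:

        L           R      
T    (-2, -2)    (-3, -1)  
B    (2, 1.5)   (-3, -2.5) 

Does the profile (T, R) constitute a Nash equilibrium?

Yes

At (T, R), Player A earns -3; switching to B would give -3, so Player A has no profitable deviation.
Player B earns -1; switching to L would give -2, so Player B has no profitable deviation.
Neither player can gain by a unilateral deviation, so this profile is a Nash equilibrium.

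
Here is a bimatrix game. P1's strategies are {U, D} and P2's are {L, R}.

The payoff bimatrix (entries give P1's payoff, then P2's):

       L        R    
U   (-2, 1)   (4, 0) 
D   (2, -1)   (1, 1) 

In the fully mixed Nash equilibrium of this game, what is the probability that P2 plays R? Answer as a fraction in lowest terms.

Let y be the probability that P2 plays L. In a completely mixed equilibrium, P1 must be indifferent between U and D.
P1's expected payoff from U is −2y + 4(1−y); from D it is 2y + (1−y).
Setting these equal: −6y + 4 = y + 1, so y = 3/7.
Therefore P2 plays R with probability 1 − 3/7 = 4/7.

4/7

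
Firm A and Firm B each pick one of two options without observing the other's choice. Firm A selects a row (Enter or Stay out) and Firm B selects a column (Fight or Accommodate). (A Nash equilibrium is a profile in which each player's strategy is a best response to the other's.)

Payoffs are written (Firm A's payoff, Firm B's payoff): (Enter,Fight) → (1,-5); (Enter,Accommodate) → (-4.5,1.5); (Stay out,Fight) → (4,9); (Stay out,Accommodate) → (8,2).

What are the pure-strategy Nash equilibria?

(Enter, Fight): Firm A prefers Stay out (4 > 1); Firm B prefers Accommodate (1.5 > -5) — not an equilibrium.
(Enter, Accommodate): Firm A prefers Stay out (8 > -4.5) — not an equilibrium.
(Stay out, Fight): Firm A gets 4 ≥ 1 from Enter, and Firm B gets 9 ≥ 2 from Accommodate — Nash equilibrium.
(Stay out, Accommodate): Firm B prefers Fight (9 > 2) — not an equilibrium.

(Stay out, Fight)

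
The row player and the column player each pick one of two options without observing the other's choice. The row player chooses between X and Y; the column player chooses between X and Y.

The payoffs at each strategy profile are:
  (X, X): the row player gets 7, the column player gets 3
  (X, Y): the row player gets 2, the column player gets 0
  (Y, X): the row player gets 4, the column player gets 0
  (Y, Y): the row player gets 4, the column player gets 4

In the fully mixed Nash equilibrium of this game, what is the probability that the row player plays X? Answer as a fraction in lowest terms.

Let x be the probability that the row player plays X. In a completely mixed equilibrium, the column player must be indifferent between X and Y.
The column player's expected payoff from X is 3x; from Y it is 4(1−x).
Setting these equal: 3x = −4x + 4, so x = 4/7.

4/7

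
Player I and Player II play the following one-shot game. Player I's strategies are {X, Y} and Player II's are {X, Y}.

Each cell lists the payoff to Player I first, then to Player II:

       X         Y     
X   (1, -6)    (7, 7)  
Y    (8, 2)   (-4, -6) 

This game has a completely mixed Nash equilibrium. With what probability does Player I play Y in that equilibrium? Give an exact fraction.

Let x be the probability that Player I plays X. In a completely mixed equilibrium, Player II must be indifferent between X and Y.
Player II's expected payoff from X is −6x + 2(1−x); from Y it is 7x − 6(1−x).
Setting these equal: −8x + 2 = 13x − 6, so x = 8/21.
Therefore Player I plays Y with probability 1 − 8/21 = 13/21.

13/21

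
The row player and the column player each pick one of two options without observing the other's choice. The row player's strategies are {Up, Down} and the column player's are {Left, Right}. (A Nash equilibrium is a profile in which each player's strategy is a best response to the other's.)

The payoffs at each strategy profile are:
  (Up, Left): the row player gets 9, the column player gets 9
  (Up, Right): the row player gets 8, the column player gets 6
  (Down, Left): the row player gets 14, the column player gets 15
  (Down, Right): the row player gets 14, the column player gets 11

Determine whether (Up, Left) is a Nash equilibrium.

At (Up, Left), the row player earns 9; switching to Down would give 14, so the row player would deviate.
The column player earns 9; switching to Right would give 6, so the column player has no profitable deviation.
Since at least one player can profitably deviate, this is not a Nash equilibrium.

No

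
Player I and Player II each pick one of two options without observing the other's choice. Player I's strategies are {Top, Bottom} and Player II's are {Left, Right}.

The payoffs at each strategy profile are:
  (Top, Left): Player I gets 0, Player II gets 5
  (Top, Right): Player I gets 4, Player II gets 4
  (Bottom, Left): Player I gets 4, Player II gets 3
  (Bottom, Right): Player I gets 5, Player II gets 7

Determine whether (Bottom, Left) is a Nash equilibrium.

At (Bottom, Left), Player I earns 4; switching to Top would give 0, so Player I has no profitable deviation.
Player II earns 3; switching to Right would give 7, so Player II would deviate.
Since at least one player can profitably deviate, this is not a Nash equilibrium.

No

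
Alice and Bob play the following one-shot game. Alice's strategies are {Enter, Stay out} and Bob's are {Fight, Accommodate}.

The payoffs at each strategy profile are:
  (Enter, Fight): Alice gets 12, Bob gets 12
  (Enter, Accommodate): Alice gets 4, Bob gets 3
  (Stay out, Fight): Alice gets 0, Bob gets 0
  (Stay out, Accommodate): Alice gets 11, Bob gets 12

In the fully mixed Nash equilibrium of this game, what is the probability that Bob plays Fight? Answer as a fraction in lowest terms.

Let q be the probability that Bob plays Fight. In a completely mixed equilibrium, Alice must be indifferent between Enter and Stay out.
Alice's expected payoff from Enter is 12q + 4(1−q); from Stay out it is 11(1−q).
Setting these equal: 8q + 4 = −11q + 11, so q = 7/19.

7/19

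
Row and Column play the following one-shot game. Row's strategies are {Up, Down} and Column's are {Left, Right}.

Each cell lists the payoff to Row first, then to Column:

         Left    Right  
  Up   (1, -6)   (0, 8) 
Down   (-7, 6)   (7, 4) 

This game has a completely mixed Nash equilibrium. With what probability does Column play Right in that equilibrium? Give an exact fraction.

Let c be the probability that Column plays Left. In a completely mixed equilibrium, Row must be indifferent between Up and Down.
Row's expected payoff from Up is c; from Down it is −7c + 7(1−c).
Setting these equal: c = −14c + 7, so c = 7/15.
Therefore Column plays Right with probability 1 − 7/15 = 8/15.

8/15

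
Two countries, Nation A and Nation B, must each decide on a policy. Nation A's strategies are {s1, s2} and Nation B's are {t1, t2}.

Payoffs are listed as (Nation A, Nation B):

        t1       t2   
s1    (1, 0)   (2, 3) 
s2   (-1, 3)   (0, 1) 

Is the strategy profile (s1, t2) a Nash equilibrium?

Yes

At (s1, t2), Nation A earns 2; switching to s2 would give 0, so Nation A has no profitable deviation.
Nation B earns 3; switching to t1 would give 0, so Nation B has no profitable deviation.
Neither player can gain by a unilateral deviation, so this profile is a Nash equilibrium.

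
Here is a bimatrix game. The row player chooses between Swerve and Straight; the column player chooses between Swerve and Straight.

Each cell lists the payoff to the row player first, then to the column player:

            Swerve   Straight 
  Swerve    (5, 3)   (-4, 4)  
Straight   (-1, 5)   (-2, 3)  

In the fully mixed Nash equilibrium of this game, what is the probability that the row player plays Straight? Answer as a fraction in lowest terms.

1/3

Let r be the probability that the row player plays Swerve. In a completely mixed equilibrium, the column player must be indifferent between Swerve and Straight.
The column player's expected payoff from Swerve is 3r + 5(1−r); from Straight it is 4r + 3(1−r).
Setting these equal: −2r + 5 = r + 3, so r = 2/3.
Therefore the row player plays Straight with probability 1 − 2/3 = 1/3.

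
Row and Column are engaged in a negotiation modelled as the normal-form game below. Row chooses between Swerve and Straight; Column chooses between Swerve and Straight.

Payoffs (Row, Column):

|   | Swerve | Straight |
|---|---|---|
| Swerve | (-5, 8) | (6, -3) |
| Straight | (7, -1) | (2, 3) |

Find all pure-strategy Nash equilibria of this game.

none

(Swerve, Swerve): Row prefers Straight (7 > -5) — not an equilibrium.
(Swerve, Straight): Column prefers Swerve (8 > -3) — not an equilibrium.
(Straight, Swerve): Column prefers Straight (3 > -1) — not an equilibrium.
(Straight, Straight): Row prefers Swerve (6 > 2) — not an equilibrium.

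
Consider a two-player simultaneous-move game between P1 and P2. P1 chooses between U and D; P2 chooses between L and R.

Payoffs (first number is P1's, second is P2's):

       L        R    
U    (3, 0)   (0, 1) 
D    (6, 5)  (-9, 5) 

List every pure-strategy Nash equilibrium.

(U, R) and (D, L)

(U, L): P1 prefers D (6 > 3); P2 prefers R (1 > 0) — not an equilibrium.
(U, R): P1 gets 0 ≥ -9 from D, and P2 gets 1 ≥ 0 from L — Nash equilibrium.
(D, L): P1 gets 6 ≥ 3 from U, and P2 gets 5 ≥ 5 from R — Nash equilibrium.
(D, R): P1 prefers U (0 > -9) — not an equilibrium.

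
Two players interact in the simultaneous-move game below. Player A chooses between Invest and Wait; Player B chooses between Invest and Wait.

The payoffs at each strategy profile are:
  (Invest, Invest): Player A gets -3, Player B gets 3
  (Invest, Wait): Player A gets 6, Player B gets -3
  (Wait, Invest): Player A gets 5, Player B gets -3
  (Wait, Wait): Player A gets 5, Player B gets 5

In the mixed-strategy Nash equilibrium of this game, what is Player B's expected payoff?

First find x, the probability Player A plays Invest, from Player B's indifference between Invest and Wait: 3x − 3(1−x) = −3x + 5(1−x), giving x = 4/7.
Since Player B is indifferent in equilibrium, Player B's expected payoff equals the payoff from either column against (4/7, 3/7). Using Invest: 3(4/7) − 3(3/7) = 3/7.

3/7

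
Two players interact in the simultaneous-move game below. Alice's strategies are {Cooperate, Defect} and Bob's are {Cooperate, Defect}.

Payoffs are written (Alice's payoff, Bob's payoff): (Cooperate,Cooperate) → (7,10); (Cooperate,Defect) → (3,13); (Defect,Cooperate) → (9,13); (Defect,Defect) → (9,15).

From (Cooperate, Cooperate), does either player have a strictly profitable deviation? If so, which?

Both

Alice at (Cooperate, Cooperate) earns 7; deviating to Defect yields 9 — a strict improvement.
Bob earns 10; deviating to Defect yields 13 — a strict improvement.
Both Alice and Bob have strictly profitable deviations.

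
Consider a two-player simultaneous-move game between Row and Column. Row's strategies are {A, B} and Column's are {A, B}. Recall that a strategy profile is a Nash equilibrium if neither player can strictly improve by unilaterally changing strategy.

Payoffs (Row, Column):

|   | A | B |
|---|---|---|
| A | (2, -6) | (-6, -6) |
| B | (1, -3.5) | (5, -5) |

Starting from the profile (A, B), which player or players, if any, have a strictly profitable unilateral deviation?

Row at (A, B) earns -6; deviating to B yields 5 — a strict improvement.
Column earns -6; deviating to A yields -6 — not better.
Only Row has a strictly profitable deviation.

Row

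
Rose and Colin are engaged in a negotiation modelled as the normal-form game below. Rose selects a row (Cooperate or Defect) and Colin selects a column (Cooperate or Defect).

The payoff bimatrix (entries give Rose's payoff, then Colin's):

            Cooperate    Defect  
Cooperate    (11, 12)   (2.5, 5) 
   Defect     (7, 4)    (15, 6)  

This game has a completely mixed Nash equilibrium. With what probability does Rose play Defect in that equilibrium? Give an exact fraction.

7/9

Let x be the probability that Rose plays Cooperate. In a completely mixed equilibrium, Colin must be indifferent between Cooperate and Defect.
Colin's expected payoff from Cooperate is 12x + 4(1−x); from Defect it is 5x + 6(1−x).
Setting these equal: 8x + 4 = −x + 6, so x = 2/9.
Therefore Rose plays Defect with probability 1 − 2/9 = 7/9.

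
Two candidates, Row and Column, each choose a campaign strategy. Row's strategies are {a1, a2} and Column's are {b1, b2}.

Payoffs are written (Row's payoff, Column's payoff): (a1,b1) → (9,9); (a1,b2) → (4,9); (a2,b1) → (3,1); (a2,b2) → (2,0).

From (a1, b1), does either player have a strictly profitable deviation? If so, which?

Row at (a1, b1) earns 9; deviating to a2 yields 3 — not better.
Column earns 9; deviating to b2 yields 9 — not better.
Neither player can strictly improve; the profile is a Nash equilibrium.

Neither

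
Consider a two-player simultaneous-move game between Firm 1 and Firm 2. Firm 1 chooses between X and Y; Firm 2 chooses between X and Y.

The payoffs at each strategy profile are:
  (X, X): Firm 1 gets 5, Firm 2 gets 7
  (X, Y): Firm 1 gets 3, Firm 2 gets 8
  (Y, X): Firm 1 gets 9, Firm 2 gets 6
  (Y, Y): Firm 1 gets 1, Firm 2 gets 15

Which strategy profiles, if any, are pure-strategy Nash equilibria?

(X, X): Firm 1 prefers Y (9 > 5); Firm 2 prefers Y (8 > 7) — not an equilibrium.
(X, Y): Firm 1 gets 3 ≥ 1 from Y, and Firm 2 gets 8 ≥ 7 from X — Nash equilibrium.
(Y, X): Firm 2 prefers Y (15 > 6) — not an equilibrium.
(Y, Y): Firm 1 prefers X (3 > 1) — not an equilibrium.

(X, Y)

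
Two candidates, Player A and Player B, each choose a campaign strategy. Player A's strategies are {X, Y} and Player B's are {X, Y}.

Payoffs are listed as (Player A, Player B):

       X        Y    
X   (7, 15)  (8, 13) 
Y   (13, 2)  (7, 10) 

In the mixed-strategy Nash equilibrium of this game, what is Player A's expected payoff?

First find y, the probability Player B plays X, from Player A's indifference between X and Y: 7y + 8(1−y) = 13y + 7(1−y), giving y = 1/7.
Since Player A is indifferent in equilibrium, Player A's expected payoff equals the payoff from either row against (1/7, 6/7). Using X: 7(1/7) + 8(6/7) = 55/7.

55/7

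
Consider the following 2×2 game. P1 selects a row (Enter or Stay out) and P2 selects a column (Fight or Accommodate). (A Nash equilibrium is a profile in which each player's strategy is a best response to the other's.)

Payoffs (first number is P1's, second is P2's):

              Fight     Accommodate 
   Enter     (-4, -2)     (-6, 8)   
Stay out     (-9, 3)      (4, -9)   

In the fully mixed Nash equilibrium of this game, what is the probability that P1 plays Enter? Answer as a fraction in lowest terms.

Let r be the probability that P1 plays Enter. In a completely mixed equilibrium, P2 must be indifferent between Fight and Accommodate.
P2's expected payoff from Fight is −2r + 3(1−r); from Accommodate it is 8r − 9(1−r).
Setting these equal: −5r + 3 = 17r − 9, so r = 6/11.

6/11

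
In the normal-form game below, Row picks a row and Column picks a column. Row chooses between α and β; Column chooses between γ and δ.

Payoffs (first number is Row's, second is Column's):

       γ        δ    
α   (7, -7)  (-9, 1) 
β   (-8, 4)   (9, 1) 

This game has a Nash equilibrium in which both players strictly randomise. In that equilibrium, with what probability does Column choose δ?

Let y be the probability that Column plays γ. In a completely mixed equilibrium, Row must be indifferent between α and β.
Row's expected payoff from α is 7y − 9(1−y); from β it is −8y + 9(1−y).
Setting these equal: 16y − 9 = −17y + 9, so y = 6/11.
Therefore Column plays δ with probability 1 − 6/11 = 5/11.

5/11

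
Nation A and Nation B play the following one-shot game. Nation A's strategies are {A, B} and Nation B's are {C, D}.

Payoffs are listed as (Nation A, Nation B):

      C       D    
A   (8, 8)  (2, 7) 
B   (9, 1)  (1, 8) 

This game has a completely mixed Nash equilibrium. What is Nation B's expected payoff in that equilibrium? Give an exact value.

First find x, the probability Nation A plays A, from Nation B's indifference between C and D: 8x + (1−x) = 7x + 8(1−x), giving x = 7/8.
Since Nation B is indifferent in equilibrium, Nation B's expected payoff equals the payoff from either column against (7/8, 1/8). Using C: 8(7/8) + (1/8) = 57/8.

57/8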